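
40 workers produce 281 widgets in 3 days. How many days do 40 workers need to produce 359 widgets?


Days ∝ work / workers, so d₂ = d₁ × (m₁/m₂) × (w₂/w₁)
Workers factor (inverse): 40/40 = 1.0000
Work factor (direct): 359/281 ≈ 1.2776
d₂ = 3 × 40/40 × 359/281 = (3 × 40 × 359) / (40 × 281) = 43080/11240
≈ 3.83 days

3.83 days


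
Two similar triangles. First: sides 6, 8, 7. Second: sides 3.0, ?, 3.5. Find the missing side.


Scale factor = 3.0/6 = 0.5
Missing side = 8 × 0.5
= 4.0

4.0


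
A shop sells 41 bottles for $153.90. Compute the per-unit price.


Unit rate = total / quantity
= 153.90 / 41
= $3.75 per unit

$3.75 per unit


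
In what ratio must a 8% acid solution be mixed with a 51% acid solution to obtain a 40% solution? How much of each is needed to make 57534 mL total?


Let x parts of 8% mix with y parts of 51%.
8x + 51y = 40(x + y)
8x + 51y = 40x + 40y
x(8 - 40) = y(40 - 51)
x/y = (51 - 40)/(40 - 8) = 11/32
Simplify: 11:32
Total parts = 43; one part = 57534/43 = 1338.00 mL
8% solution: 11×1338.00 = 14718.00 mL
51% solution: 32×1338.00 = 42816.00 mL
= ratio 11:32; 14718.00 mL and 42816.00 mL

ratio 11:32; 14718.00 mL and 42816.00 mL


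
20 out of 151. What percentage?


Percentage = (part / whole) × 100
= (20 / 151) × 100
≈ 13.25%

13.25%


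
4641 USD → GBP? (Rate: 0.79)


Amount × rate = 4641 × 0.79
= 3666.39 GBP

3666.39 GBP


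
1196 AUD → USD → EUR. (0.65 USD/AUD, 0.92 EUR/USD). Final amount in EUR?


Step 1: 1196 AUD × 0.65 = 777.40 USD
Step 2: 777.40 USD × 0.92 = 715.21 EUR
Implied rate AUD→EUR = 0.65 × 0.92 = 0.5980
= 715.21 EUR

715.21 EUR


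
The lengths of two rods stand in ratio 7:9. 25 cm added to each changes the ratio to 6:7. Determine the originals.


Let A = 7k, B = 9k.
(7k + 25) / (9k + 25) = 6/7
Cross-multiply: 7(7k + 25) = 6(9k + 25)
49k + 175 = 54k + 150
49k - 54k = 150 - 175
-5k = -25
k = -25/-5 = 5
A = 7×5 = 35, B = 9×5 = 45
= A = 35, B = 45

A = 35, B = 45


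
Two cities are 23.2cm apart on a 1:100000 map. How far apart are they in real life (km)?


Real distance = map distance × scale
= 23.2cm × 100000
= 2320000 cm = 23200.0 m
= 23.200 km

23.200 km


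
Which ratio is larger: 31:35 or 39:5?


31/35 = 0.8857
39/5 = 7.8000
0.8857 < 7.8000, so 31:35 is less
= 39:5

39:5


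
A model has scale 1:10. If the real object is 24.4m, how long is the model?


Model size = real / scale
= 24.4 / 10
= 2.4400 m

2.4400 m


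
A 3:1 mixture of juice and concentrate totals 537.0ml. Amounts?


Total parts = 3 + 1 = 4
juice: 537.0 × 3/4 = 402.8ml
concentrate: 537.0 × 1/4 = 134.3ml
= 402.8ml and 134.3ml

402.8ml and 134.3ml


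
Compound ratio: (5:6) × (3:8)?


Compound ratio = (5×3) : (6×8)
= 15:48
GCD = 3
= 5:16

5:16


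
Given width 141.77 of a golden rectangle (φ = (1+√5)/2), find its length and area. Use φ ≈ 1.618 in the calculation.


φ = (1 + √5) / 2 ≈ 1.618
Length = width × φ = 141.77 × 1.618 = 229.38386
≈ 229.38
Area = width × length = 141.77 × 229.38386 = 32519.7498322 ≈ 32519.75
= Length: 229.38, Area: 32519.75

Length: 229.38, Area: 32519.75


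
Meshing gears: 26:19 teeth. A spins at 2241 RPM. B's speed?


Gear ratio = 26:19 = 26:19
RPM_B = RPM_A × (teeth_A / teeth_B)
= 2241 × (26/19)
= 3066.6 RPM

3066.6 RPM


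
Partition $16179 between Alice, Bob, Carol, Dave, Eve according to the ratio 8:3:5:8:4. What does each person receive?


Total parts = 8 + 3 + 5 + 8 + 4 = 28
Alice: 16179 × 8/28 = 4622.57
Bob: 16179 × 3/28 = 1733.46
Carol: 16179 × 5/28 = 2889.11
Dave: 16179 × 8/28 = 4622.57
Eve: 16179 × 4/28 = 2311.29
= Alice: $4622.57, Bob: $1733.46, Carol: $2889.11, Dave: $4622.57, Eve: $2311.29

Alice: $4622.57, Bob: $1733.46, Carol: $2889.11, Dave: $4622.57, Eve: $2311.29


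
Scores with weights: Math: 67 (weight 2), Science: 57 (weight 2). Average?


Numerator = 67×2 + 57×2
= 134 + 114
= 248
Total weight = 4
Weighted avg = 248/4
= 62.00

62.00


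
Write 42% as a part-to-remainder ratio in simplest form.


42% means 42 parts out of 100; remainder = 58
Part : remainder = 42:58
GCD = 2
= 21:29

21:29


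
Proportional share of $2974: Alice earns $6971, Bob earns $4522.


Total income = 6971 + 4522 = $11493
Alice: $2974 × 6971/11493 = $1803.86
Bob: $2974 × 4522/11493 = $1170.14
= Alice: $1803.86, Bob: $1170.14

Alice: $1803.86, Bob: $1170.14


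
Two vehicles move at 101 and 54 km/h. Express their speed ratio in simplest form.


Ratio = 101:54
GCD = 1
Simplified = 101:54
Time ratio (same distance) = 54:101
Speed ratio = 101:54

101:54


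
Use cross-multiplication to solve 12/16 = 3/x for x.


Cross multiply: 12 × x = 16 × 3
12x = 48
x = 48 / 12
= 4.00

4.00


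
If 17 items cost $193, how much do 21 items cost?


Direct proportion: y/x = constant
k = 193/17 ≈ 11.3529
y₂ = k × 21 = 193 × 21 / 17 = 4053/17
≈ 238.41

238.41


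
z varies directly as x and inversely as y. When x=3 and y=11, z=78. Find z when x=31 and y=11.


z = k·x/y
Solve for k using the known point: k = z·y/x = 78×11/3 = 858/3 = 286.0000
Now evaluate at x=31, y=11:
z = k × 31 / 11 = (858 × 31) / (3 × 11) = 26598/33
= 806.0000

806.0000


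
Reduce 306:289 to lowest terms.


GCD(306, 289) = 17
306/17 : 289/17
= 18:17

18:17


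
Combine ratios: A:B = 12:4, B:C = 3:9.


Match B: multiply A:B by 3 → 36:12
Multiply B:C by 4 → 12:36
Combined: 36:12:36
GCD = 12
= 3:1:3

3:1:3


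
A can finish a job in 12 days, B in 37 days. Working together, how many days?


Rate of A = 1/12 per day
Rate of B = 1/37 per day
Combined rate = 1/12 + 1/37 = 49/444 ≈ 0.1104 per day
Days = 1 / combined rate = 444/49
≈ 9.06 days

9.06 days


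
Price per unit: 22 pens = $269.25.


Unit rate = total / quantity
= 269.25 / 22
= $12.24 per unit

$12.24 per unit


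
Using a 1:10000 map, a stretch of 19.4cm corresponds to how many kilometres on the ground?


Real distance = map distance × scale
= 19.4cm × 10000
= 194000 cm = 1940.0 m
= 1.940 km

1.940 km


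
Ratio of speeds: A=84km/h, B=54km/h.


Ratio = 84:54
GCD = 6
Simplified = 14:9
Time ratio (same distance) = 9:14
Speed ratio = 14:9

14:9


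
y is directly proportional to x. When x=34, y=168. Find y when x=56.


Direct proportion: y/x = constant
k = 168/34 ≈ 4.9412
y₂ = k × 56 = 168 × 56 / 34 = 9408/34
≈ 276.71

276.71


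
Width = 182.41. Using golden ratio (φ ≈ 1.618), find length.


φ = (1 + √5) / 2 ≈ 1.618
Length = width × φ = 182.41 × 1.618 = 295.13938
≈ 295.14

295.14


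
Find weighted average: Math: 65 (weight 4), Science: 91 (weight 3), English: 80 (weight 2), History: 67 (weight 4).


Numerator = 65×4 + 91×3 + 80×2 + 67×4
= 260 + 273 + 160 + 268
= 961
Total weight = 13
Weighted avg = 961/13
= 73.92

73.92


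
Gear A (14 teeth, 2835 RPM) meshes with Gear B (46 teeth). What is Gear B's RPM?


Gear ratio = 14:46 = 7:23
RPM_B = RPM_A × (teeth_A / teeth_B)
= 2835 × (14/46)
= 862.8 RPM

862.8 RPM


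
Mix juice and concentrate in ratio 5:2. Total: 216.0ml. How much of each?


Total parts = 5 + 2 = 7
juice: 216.0 × 5/7 = 154.3ml
concentrate: 216.0 × 2/7 = 61.7ml
= 154.3ml and 61.7ml

154.3ml and 61.7ml


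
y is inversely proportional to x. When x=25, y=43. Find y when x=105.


Inverse proportion: x × y = constant
k = 25 × 43 = 1075
y₂ = k / 105 = 1075 / 105
= 10.24

10.24


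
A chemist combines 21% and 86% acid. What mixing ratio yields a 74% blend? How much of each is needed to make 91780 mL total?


Let x parts of 21% mix with y parts of 86%.
21x + 86y = 74(x + y)
21x + 86y = 74x + 74y
x(21 - 74) = y(74 - 86)
x/y = (86 - 74)/(74 - 21) = 12/53
Simplify: 12:53
Total parts = 65; one part = 91780/65 = 1412.00 mL
21% solution: 12×1412.00 = 16944.00 mL
86% solution: 53×1412.00 = 74836.00 mL
= ratio 12:53; 16944.00 mL and 74836.00 mL

ratio 12:53; 16944.00 mL and 74836.00 mL


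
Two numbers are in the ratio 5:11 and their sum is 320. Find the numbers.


Let A = 5k, B = 11k.
5k + 11k = 320
16k = 320 → k = 320/16 = 20
A = 5×20 = 100, B = 11×20 = 220
= A = 100, B = 220

A = 100, B = 220


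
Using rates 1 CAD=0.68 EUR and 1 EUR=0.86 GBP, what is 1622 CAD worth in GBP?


Step 1: 1622 CAD × 0.68 = 1102.96 EUR
Step 2: 1102.96 EUR × 0.86 = 948.55 GBP
Implied rate CAD→GBP = 0.68 × 0.86 = 0.5848
= 948.55 GBP

948.55 GBP


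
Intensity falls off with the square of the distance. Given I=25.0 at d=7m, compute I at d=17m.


I₁d₁² = I₂d₂²
I₂ = I₁ × (d₁/d₂)²
= 25.0 × (7/17)²
= 25.0 × 49/289
= 1225/289
≈ 4.2388

4.2388


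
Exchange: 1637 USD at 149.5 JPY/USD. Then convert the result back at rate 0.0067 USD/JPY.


Amount × rate = 1637 × 149.5 = 244731.50 JPY
Round-trip: 244731.50 × 0.0067 = 1639.70 USD
= 244731.50 JPY, then 1639.70 USD

244731.50 JPY, then 1639.70 USD


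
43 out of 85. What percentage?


Percentage = (part / whole) × 100
= (43 / 85) × 100
≈ 50.59%

50.59%


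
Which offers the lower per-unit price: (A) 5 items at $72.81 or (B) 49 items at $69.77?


Deal A: $72.81/5 = $14.5620/unit
Deal B: $69.77/49 = $1.4239/unit
B is cheaper per unit
= Deal B

Deal B


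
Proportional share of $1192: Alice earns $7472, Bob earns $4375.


Total income = 7472 + 4375 = $11847
Alice: $1192 × 7472/11847 = $751.80
Bob: $1192 × 4375/11847 = $440.20
= Alice: $751.80, Bob: $440.20

Alice: $751.80, Bob: $440.20


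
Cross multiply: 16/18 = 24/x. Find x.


Cross multiply: 16 × x = 18 × 24
16x = 432
x = 432 / 16
= 27.00

27.00


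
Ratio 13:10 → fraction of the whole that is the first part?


Total parts = 13 + 10 = 23
First part: 13/23 = 13/23
= 13/23

13/23


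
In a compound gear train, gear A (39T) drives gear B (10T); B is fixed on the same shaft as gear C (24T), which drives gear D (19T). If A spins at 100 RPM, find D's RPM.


Stage 1: RPM_B = RPM_A × t_A/t_B = 100 × 39/10 = 3900/10 = 390.00
B and C share a shaft → RPM_C = RPM_B
Stage 2: RPM_D = RPM_C × t_C/t_D = RPM_A × (t_A×t_C)/(t_B×t_D)
Overall ratio = (39×24)/(10×19) = 936/190
RPM_D = 100 × 936/190 = 93600/190
≈ 492.63 RPM

492.63 RPM


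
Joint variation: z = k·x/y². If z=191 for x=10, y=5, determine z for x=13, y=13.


z = k·x/y²
Solve for k using the known point: k = z·y²/x = 191×25/10 = 4775/10 = 477.5000
Now evaluate at x=13, y=13:
z = k × 13 / 169 = (4775 × 13) / (10 × 169) = 62075/1690
≈ 36.7308

36.7308


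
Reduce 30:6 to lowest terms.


GCD(30, 6) = 6
30/6 : 6/6
= 5:1

5:1


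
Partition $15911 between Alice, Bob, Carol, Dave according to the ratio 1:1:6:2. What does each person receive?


Total parts = 1 + 1 + 6 + 2 = 10
Alice: 15911 × 1/10 = 1591.10
Bob: 15911 × 1/10 = 1591.10
Carol: 15911 × 6/10 = 9546.60
Dave: 15911 × 2/10 = 3182.20
= Alice: $1591.10, Bob: $1591.10, Carol: $9546.60, Dave: $3182.20

Alice: $1591.10, Bob: $1591.10, Carol: $9546.60, Dave: $3182.20


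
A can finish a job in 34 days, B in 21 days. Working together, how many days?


Rate of A = 1/34 per day
Rate of B = 1/21 per day
Combined rate = 1/34 + 1/21 = 55/714 ≈ 0.0770 per day
Days = 1 / combined rate = 714/55
≈ 12.98 days

12.98 days


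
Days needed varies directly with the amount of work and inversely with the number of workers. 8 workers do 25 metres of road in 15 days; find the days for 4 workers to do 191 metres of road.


Days ∝ work / workers, so d₂ = d₁ × (m₁/m₂) × (w₂/w₁)
Workers factor (inverse): 8/4 = 2.0000
Work factor (direct): 191/25 = 7.6400
d₂ = 15 × 8/4 × 191/25 = (15 × 8 × 191) / (4 × 25) = 22920/100
= 229.20 days

229.20 days


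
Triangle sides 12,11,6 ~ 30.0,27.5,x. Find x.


Scale factor = 30.0/12 = 2.5
Missing side = 6 × 2.5
= 15.0

15.0


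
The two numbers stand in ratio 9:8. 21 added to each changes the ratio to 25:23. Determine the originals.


Let A = 9k, B = 8k.
(9k + 21) / (8k + 21) = 25/23
Cross-multiply: 23(9k + 21) = 25(8k + 21)
207k + 483 = 200k + 525
207k - 200k = 525 - 483
7k = 42
k = 42/7 = 6
A = 9×6 = 54, B = 8×6 = 48
= A = 54, B = 48

A = 54, B = 48


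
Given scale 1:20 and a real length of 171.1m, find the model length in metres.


Model size = real / scale
= 171.1 / 20
= 8.5550 m

8.5550 m


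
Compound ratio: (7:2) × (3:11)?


Compound ratio = (7×3) : (2×11)
= 21:22
GCD = 1
= 21:22

21:22


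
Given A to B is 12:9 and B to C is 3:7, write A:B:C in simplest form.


Match B: multiply A:B by 3 → 36:27
Multiply B:C by 9 → 27:63
Combined: 36:27:63
GCD = 9
= 4:3:7

4:3:7


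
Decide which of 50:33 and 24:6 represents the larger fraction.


50/33 = 1.5152
24/6 = 4.0000
1.5152 < 4.0000, so 50:33 is less
= 24:6

24:6


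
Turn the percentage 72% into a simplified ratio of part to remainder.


72% means 72 parts out of 100; remainder = 28
Part : remainder = 72:28
GCD = 4
= 18:7

18:7


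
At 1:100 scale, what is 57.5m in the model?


Model size = real / scale
= 57.5 / 100
= 0.5750 m

0.5750 m


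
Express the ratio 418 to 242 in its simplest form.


GCD(418, 242) = 22
418/22 : 242/22
= 19:11

19:11


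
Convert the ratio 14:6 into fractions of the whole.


Total parts = 14 + 6 = 20
First part: 14/20 = 7/10
Second part: 6/20 = 3/10
= 7/10 and 3/10

7/10 and 3/10


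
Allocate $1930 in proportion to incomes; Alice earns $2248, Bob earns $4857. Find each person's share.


Total income = 2248 + 4857 = $7105
Alice: $1930 × 2248/7105 = $610.65
Bob: $1930 × 4857/7105 = $1319.35
= Alice: $610.65, Bob: $1319.35

Alice: $610.65, Bob: $1319.35


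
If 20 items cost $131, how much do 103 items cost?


Direct proportion: y/x = constant
k = 131/20 = 6.5500
y₂ = k × 103 = 131 × 103 / 20 = 13493/20
= 674.65

674.65


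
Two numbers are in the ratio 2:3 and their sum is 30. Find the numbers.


Let A = 2k, B = 3k.
2k + 3k = 30
5k = 30 → k = 30/5 = 6
A = 2×6 = 12, B = 3×6 = 18
= A = 12, B = 18

A = 12, B = 18


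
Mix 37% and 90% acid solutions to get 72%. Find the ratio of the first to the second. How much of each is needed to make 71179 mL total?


Let x parts of 37% mix with y parts of 90%.
37x + 90y = 72(x + y)
37x + 90y = 72x + 72y
x(37 - 72) = y(72 - 90)
x/y = (90 - 72)/(72 - 37) = 18/35
Simplify: 18:35
Total parts = 53; one part = 71179/53 = 1343.00 mL
37% solution: 18×1343.00 = 24174.00 mL
90% solution: 35×1343.00 = 47005.00 mL
= ratio 18:35; 24174.00 mL and 47005.00 mL

ratio 18:35; 24174.00 mL and 47005.00 mL


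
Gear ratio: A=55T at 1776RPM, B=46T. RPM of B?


Gear ratio = 55:46 = 55:46
RPM_B = RPM_A × (teeth_A / teeth_B)
= 1776 × (55/46)
= 2123.5 RPM

2123.5 RPM


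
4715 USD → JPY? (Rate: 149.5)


Amount × rate = 4715 × 149.5
= 704892.50 JPY

704892.50 JPY


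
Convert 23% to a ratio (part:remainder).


23% means 23 parts out of 100; remainder = 77
Part : remainder = 23:77
GCD = 1
= 23:77

23:77


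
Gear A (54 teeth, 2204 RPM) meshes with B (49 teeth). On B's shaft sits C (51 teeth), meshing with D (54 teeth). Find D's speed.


Stage 1: RPM_B = RPM_A × t_A/t_B = 2204 × 54/49 = 119016/49 ≈ 2428.90
B and C share a shaft → RPM_C = RPM_B
Stage 2: RPM_D = RPM_C × t_C/t_D = RPM_A × (t_A×t_C)/(t_B×t_D)
Overall ratio = (54×51)/(49×54) = 2754/2646
RPM_D = 2204 × 2754/2646 = 6069816/2646
≈ 2293.96 RPM

2293.96 RPM


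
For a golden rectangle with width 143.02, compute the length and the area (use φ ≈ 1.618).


φ = (1 + √5) / 2 ≈ 1.618
Length = width × φ = 143.02 × 1.618 = 231.40636
≈ 231.41
Area = width × length = 143.02 × 231.40636 = 33095.7376072 ≈ 33095.74
= Length: 231.41, Area: 33095.74

Length: 231.41, Area: 33095.74


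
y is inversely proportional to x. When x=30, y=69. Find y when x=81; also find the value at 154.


Inverse proportion: x × y = constant
k = 30 × 69 = 2070
At x=81: k/81 = 25.56
At x=154: k/154 = 13.44
= 25.56 and 13.44

25.56 and 13.44


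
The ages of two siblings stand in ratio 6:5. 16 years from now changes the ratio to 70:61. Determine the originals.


Let A = 6k, B = 5k.
(6k + 16) / (5k + 16) = 70/61
Cross-multiply: 61(6k + 16) = 70(5k + 16)
366k + 976 = 350k + 1120
366k - 350k = 1120 - 976
16k = 144
k = 144/16 = 9
A = 6×9 = 54, B = 5×9 = 45
= A = 54, B = 45

A = 54, B = 45


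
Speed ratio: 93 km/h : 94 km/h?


Ratio = 93:94
GCD = 1
Simplified = 93:94
Time ratio (same distance) = 94:93
Speed ratio = 93:94

93:94


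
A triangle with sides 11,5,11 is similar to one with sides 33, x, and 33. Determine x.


Scale factor = 33/11 = 3
Missing side = 5 × 3
= 15.0

15.0


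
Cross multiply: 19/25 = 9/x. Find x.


Cross multiply: 19 × x = 25 × 9
19x = 225
x = 225 / 19
= 11.84

11.84


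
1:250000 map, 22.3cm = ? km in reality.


Real distance = map distance × scale
= 22.3cm × 250000
= 5575000 cm = 55750.0 m
= 55.750 km

55.750 km


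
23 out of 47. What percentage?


Percentage = (part / whole) × 100
= (23 / 47) × 100
≈ 48.94%

48.94%


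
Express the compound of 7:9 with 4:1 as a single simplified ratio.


Compound ratio = (7×4) : (9×1)
= 28:9
GCD = 1
= 28:9

28:9


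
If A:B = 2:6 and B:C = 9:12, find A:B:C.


Match B: multiply A:B by 9 → 18:54
Multiply B:C by 6 → 54:72
Combined: 18:54:72
GCD = 18
= 1:3:4

1:3:4


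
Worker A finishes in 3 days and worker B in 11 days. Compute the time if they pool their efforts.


Rate of A = 1/3 per day
Rate of B = 1/11 per day
Combined rate = 1/3 + 1/11 = 14/33 ≈ 0.4242 per day
Days = 1 / combined rate = 33/14
≈ 2.36 days

2.36 days


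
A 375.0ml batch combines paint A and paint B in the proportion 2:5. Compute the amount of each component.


Total parts = 2 + 5 = 7
paint A: 375.0 × 2/7 = 107.1ml
paint B: 375.0 × 5/7 = 267.9ml
= 107.1ml and 267.9ml

107.1ml and 267.9ml


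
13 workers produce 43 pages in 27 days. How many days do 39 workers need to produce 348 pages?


Days ∝ work / workers, so d₂ = d₁ × (m₁/m₂) × (w₂/w₁)
Workers factor (inverse): 13/39 ≈ 0.3333
Work factor (direct): 348/43 ≈ 8.0930
d₂ = 27 × 13/39 × 348/43 = (27 × 13 × 348) / (39 × 43) = 122148/1677
≈ 72.84 days

72.84 days


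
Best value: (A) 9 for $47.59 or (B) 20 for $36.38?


Deal A: $47.59/9 = $5.2878/unit
Deal B: $36.38/20 = $1.8190/unit
B is cheaper per unit
= Deal B

Deal B


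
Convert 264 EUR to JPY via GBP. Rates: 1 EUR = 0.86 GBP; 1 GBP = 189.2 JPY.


Step 1: 264 EUR × 0.86 = 227.04 GBP
Step 2: 227.04 GBP × 189.2 = 42955.97 JPY
Implied rate EUR→JPY = 0.86 × 189.2 = 162.7120
= 42955.97 JPY

42955.97 JPY


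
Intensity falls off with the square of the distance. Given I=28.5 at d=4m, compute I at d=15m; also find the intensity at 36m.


I₁d₁² = I₂d₂²
I at 15m = 28.5 × (4/15)² = 28.5 × 16/225 = 456/225 ≈ 2.0267
I at 36m = 28.5 × (4/36)² = 28.5 × 16/1296 = 456/1296 ≈ 0.3519
= 2.0267 and 0.3519

2.0267 and 0.3519


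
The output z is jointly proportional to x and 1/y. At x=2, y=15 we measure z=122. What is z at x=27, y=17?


z = k·x/y
Solve for k using the known point: k = z·y/x = 122×15/2 = 1830/2 = 915.0000
Now evaluate at x=27, y=17:
z = k × 27 / 17 = (1830 × 27) / (2 × 17) = 49410/34
≈ 1453.2353

1453.2353


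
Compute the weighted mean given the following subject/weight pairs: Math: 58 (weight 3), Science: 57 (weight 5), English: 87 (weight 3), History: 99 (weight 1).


Numerator = 58×3 + 57×5 + 87×3 + 99×1
= 174 + 285 + 261 + 99
= 819
Total weight = 12
Weighted avg = 819/12
= 68.25

68.25


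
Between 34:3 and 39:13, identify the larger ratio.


34/3 = 11.3333
39/13 = 3.0000
11.3333 > 3.0000, so 34:3 is greater
= 34:3

34:3


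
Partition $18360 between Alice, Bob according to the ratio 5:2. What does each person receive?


Total parts = 5 + 2 = 7
Alice: 18360 × 5/7 = 13114.29
Bob: 18360 × 2/7 = 5245.71
= Alice: $13114.29, Bob: $5245.71

Alice: $13114.29, Bob: $5245.71


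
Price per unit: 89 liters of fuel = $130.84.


Unit rate = total / quantity
= 130.84 / 89
= $1.47 per unit

$1.47 per unit


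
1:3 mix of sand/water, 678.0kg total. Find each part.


Total parts = 1 + 3 = 4
sand: 678.0 × 1/4 = 169.5kg
water: 678.0 × 3/4 = 508.5kg
= 169.5kg and 508.5kg

169.5kg and 508.5kg


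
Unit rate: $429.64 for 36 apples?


Unit rate = total / quantity
= 429.64 / 36
= $11.93 per unit

$11.93 per unit


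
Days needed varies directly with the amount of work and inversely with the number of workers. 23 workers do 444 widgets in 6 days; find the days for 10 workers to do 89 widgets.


Days ∝ work / workers, so d₂ = d₁ × (m₁/m₂) × (w₂/w₁)
Workers factor (inverse): 23/10 = 2.3000
Work factor (direct): 89/444 ≈ 0.2005
d₂ = 6 × 23/10 × 89/444 = (6 × 23 × 89) / (10 × 444) = 12282/4440
≈ 2.77 days

2.77 days


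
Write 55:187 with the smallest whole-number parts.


GCD(55, 187) = 11
55/11 : 187/11
= 5:17

5:17


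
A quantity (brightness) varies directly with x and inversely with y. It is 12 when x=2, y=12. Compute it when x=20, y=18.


z = k·x/y
Solve for k using the known point: k = z·y/x = 12×12/2 = 144/2 = 72.0000
Now evaluate at x=20, y=18:
z = k × 20 / 18 = (144 × 20) / (2 × 18) = 2880/36
= 80.0000

80.0000


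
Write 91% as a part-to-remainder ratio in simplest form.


91% means 91 parts out of 100; remainder = 9
Part : remainder = 91:9
GCD = 1
= 91:9

91:9


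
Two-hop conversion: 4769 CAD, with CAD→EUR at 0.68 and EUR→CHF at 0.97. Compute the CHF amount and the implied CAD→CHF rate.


Step 1: 4769 CAD × 0.68 = 3242.92 EUR
Step 2: 3242.92 EUR × 0.97 = 3145.63 CHF
Implied rate CAD→CHF = 0.68 × 0.97 = 0.6596
= 3145.63 CHF; implied rate 0.6596 CHF/CAD

3145.63 CHF; implied rate 0.6596 CHF/CAD


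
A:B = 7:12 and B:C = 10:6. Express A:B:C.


Match B: multiply A:B by 10 → 70:120
Multiply B:C by 12 → 120:72
Combined: 70:120:72
GCD = 2
= 35:60:36

35:60:36


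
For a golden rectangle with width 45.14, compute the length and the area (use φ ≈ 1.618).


φ = (1 + √5) / 2 ≈ 1.618
Length = width × φ = 45.14 × 1.618 = 73.03652
≈ 73.04
Area = width × length = 45.14 × 73.03652 = 3296.8685128 ≈ 3296.87
= Length: 73.04, Area: 3296.87

Length: 73.04, Area: 3296.87


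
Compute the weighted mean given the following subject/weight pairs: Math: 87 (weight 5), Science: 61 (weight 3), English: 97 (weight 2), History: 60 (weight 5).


Numerator = 87×5 + 61×3 + 97×2 + 60×5
= 435 + 183 + 194 + 300
= 1112
Total weight = 15
Weighted avg = 1112/15
= 74.13

74.13


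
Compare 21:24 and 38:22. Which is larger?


21/24 = 0.8750
38/22 = 1.7273
0.8750 < 1.7273, so 21:24 is less
= 38:22

38:22


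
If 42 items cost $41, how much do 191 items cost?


Direct proportion: y/x = constant
k = 41/42 ≈ 0.9762
y₂ = k × 191 = 41 × 191 / 42 = 7831/42
≈ 186.45

186.45


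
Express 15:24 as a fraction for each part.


Total parts = 15 + 24 = 39
First part: 15/39 = 5/13
Second part: 24/39 = 8/13
= 5/13 and 8/13

5/13 and 8/13


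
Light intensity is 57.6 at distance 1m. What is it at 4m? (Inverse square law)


I₁d₁² = I₂d₂²
I₂ = I₁ × (d₁/d₂)²
= 57.6 × (1/4)²
= 57.6 × 1/16
= 57.6/16
= 3.6000

3.6000


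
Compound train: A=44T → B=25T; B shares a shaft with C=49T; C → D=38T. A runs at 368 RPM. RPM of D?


Stage 1: RPM_B = RPM_A × t_A/t_B = 368 × 44/25 = 16192/25 = 647.68
B and C share a shaft → RPM_C = RPM_B
Stage 2: RPM_D = RPM_C × t_C/t_D = RPM_A × (t_A×t_C)/(t_B×t_D)
Overall ratio = (44×49)/(25×38) = 2156/950
RPM_D = 368 × 2156/950 = 793408/950
≈ 835.17 RPM

835.17 RPM


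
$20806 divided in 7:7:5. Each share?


Total parts = 7 + 7 + 5 = 19
Part 1: 20806 × 7/19 = 7665.37
Part 2: 20806 × 7/19 = 7665.37
Part 3: 20806 × 5/19 = 5475.26
= Part 1: $7665.37, Part 2: $7665.37, Part 3: $5475.26

Part 1: $7665.37, Part 2: $7665.37, Part 3: $5475.26


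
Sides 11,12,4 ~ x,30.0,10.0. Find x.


Scale factor = 30.0/12 = 2.5
Missing side = 11 × 2.5
= 27.5

27.5


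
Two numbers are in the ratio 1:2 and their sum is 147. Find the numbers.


Let A = 1k, B = 2k.
1k + 2k = 147
3k = 147 → k = 147/3 = 49
A = 1×49 = 49, B = 2×49 = 98
= A = 49, B = 98

A = 49, B = 98


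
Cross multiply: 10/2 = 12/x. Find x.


Cross multiply: 10 × x = 2 × 12
10x = 24
x = 24 / 10
= 2.40

2.40


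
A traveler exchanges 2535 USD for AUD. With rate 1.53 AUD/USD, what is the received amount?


Amount × rate = 2535 × 1.53
= 3878.55 AUD

3878.55 AUD


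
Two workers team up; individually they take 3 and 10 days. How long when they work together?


Rate of A = 1/3 per day
Rate of B = 1/10 per day
Combined rate = 1/3 + 1/10 = 13/30 ≈ 0.4333 per day
Days = 1 / combined rate = 30/13
≈ 2.31 days

2.31 days


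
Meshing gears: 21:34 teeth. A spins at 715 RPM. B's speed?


Gear ratio = 21:34 = 21:34
RPM_B = RPM_A × (teeth_A / teeth_B)
= 715 × (21/34)
= 441.6 RPM

441.6 RPM


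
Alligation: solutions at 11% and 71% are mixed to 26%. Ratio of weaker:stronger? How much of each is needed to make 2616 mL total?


Let x parts of 11% mix with y parts of 71%.
11x + 71y = 26(x + y)
11x + 71y = 26x + 26y
x(11 - 26) = y(26 - 71)
x/y = (71 - 26)/(26 - 11) = 45/15
Simplify: 3:1
Total parts = 4; one part = 2616/4 = 654.00 mL
11% solution: 3×654.00 = 1962.00 mL
71% solution: 1×654.00 = 654.00 mL
= ratio 3:1; 1962.00 mL and 654.00 mL

ratio 3:1; 1962.00 mL and 654.00 mL


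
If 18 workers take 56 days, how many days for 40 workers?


Inverse proportion: x × y = constant
k = 18 × 56 = 1008
y₂ = k / 40 = 1008 / 40
= 25.20

25.20


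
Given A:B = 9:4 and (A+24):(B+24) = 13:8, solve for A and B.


Let A = 9k, B = 4k.
(9k + 24) / (4k + 24) = 13/8
Cross-multiply: 8(9k + 24) = 13(4k + 24)
72k + 192 = 52k + 312
72k - 52k = 312 - 192
20k = 120
k = 120/20 = 6
A = 9×6 = 54, B = 4×6 = 24
= A = 54, B = 24

A = 54, B = 24


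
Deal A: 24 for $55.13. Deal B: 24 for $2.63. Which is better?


Deal A: $55.13/24 = $2.2971/unit
Deal B: $2.63/24 = $0.1096/unit
B is cheaper per unit
= Deal B

Deal B


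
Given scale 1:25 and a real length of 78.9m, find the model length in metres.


Model size = real / scale
= 78.9 / 25
= 3.1560 m

3.1560 m


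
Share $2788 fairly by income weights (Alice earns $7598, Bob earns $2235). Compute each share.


Total income = 7598 + 2235 = $9833
Alice: $2788 × 7598/9833 = $2154.30
Bob: $2788 × 2235/9833 = $633.70
= Alice: $2154.30, Bob: $633.70

Alice: $2154.30, Bob: $633.70


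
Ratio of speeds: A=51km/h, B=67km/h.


Ratio = 51:67
GCD = 1
Simplified = 51:67
Time ratio (same distance) = 67:51
Speed ratio = 51:67

51:67


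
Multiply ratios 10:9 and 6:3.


Compound ratio = (10×6) : (9×3)
= 60:27
GCD = 3
= 20:9

20:9


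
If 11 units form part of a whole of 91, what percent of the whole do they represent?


Percentage = (part / whole) × 100
= (11 / 91) × 100
≈ 12.09%

12.09%


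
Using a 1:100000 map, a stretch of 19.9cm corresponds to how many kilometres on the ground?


Real distance = map distance × scale
= 19.9cm × 100000
= 1990000 cm = 19900.0 m
= 19.900 km

19.900 km


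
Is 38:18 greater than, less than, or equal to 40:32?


38/18 = 2.1111
40/32 = 1.2500
2.1111 > 1.2500, so 38:18 is greater
= greater than

greater than


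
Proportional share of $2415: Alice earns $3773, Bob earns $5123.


Total income = 3773 + 5123 = $8896
Alice: $2415 × 3773/8896 = $1024.26
Bob: $2415 × 5123/8896 = $1390.74
= Alice: $1024.26, Bob: $1390.74

Alice: $1024.26, Bob: $1390.74


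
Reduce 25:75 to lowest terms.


GCD(25, 75) = 25
25/25 : 75/25
= 1:3

1:3


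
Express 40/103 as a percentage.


Percentage = (part / whole) × 100
= (40 / 103) × 100
≈ 38.83%

38.83%


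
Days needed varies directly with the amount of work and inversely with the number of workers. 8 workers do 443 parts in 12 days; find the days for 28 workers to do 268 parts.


Days ∝ work / workers, so d₂ = d₁ × (m₁/m₂) × (w₂/w₁)
Workers factor (inverse): 8/28 ≈ 0.2857
Work factor (direct): 268/443 ≈ 0.6050
d₂ = 12 × 8/28 × 268/443 = (12 × 8 × 268) / (28 × 443) = 25728/12404
≈ 2.07 days

2.07 days


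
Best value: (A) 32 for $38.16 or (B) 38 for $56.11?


Deal A: $38.16/32 = $1.1925/unit
Deal B: $56.11/38 = $1.4766/unit
A is cheaper per unit
= Deal A

Deal A


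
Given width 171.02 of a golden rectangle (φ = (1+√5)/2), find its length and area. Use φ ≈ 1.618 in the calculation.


φ = (1 + √5) / 2 ≈ 1.618
Length = width × φ = 171.02 × 1.618 = 276.71036
≈ 276.71
Area = width × length = 171.02 × 276.71036 = 47323.0057672 ≈ 47323.01
= Length: 276.71, Area: 47323.01

Length: 276.71, Area: 47323.01


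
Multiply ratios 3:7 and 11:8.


Compound ratio = (3×11) : (7×8)
= 33:56
GCD = 1
= 33:56

33:56


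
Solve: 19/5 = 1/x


Cross multiply: 19 × x = 5 × 1
19x = 5
x = 5 / 19
= 0.26

0.26


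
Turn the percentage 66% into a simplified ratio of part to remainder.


66% means 66 parts out of 100; remainder = 34
Part : remainder = 66:34
GCD = 2
= 33:17

33:17


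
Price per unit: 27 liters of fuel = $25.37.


Unit rate = total / quantity
= 25.37 / 27
= $0.94 per unit

$0.94 per unit


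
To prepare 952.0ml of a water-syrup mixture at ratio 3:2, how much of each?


Total parts = 3 + 2 = 5
water: 952.0 × 3/5 = 571.2ml
syrup: 952.0 × 2/5 = 380.8ml
= 571.2ml and 380.8ml

571.2ml and 380.8ml


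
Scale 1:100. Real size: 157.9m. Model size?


Model size = real / scale
= 157.9 / 100
= 1.5790 m

1.5790 m


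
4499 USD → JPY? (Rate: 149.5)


Amount × rate = 4499 × 149.5
= 672600.50 JPY

672600.50 JPY


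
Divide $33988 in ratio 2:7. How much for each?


Total parts = 2 + 7 = 9
Part 1: 33988 × 2/9 = 7552.89
Part 2: 33988 × 7/9 = 26435.11
= Part 1: $7552.89, Part 2: $26435.11

Part 1: $7552.89, Part 2: $26435.11


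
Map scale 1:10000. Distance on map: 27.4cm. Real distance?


Real distance = map distance × scale
= 27.4cm × 10000
= 274000 cm = 2740.0 m
= 2.740 km

2.740 km


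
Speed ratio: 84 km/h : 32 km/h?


Ratio = 84:32
GCD = 4
Simplified = 21:8
Time ratio (same distance) = 8:21
Speed ratio = 21:8

21:8


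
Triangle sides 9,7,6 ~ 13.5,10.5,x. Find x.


Scale factor = 13.5/9 = 1.5
Missing side = 6 × 1.5
= 9.0

9.0


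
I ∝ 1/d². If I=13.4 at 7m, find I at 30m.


I₁d₁² = I₂d₂²
I₂ = I₁ × (d₁/d₂)²
= 13.4 × (7/30)²
= 13.4 × 49/900
= 656.6/900
≈ 0.7296

0.7296


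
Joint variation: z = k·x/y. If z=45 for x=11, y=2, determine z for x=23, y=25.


z = k·x/y
Solve for k using the known point: k = z·y/x = 45×2/11 = 90/11 ≈ 8.1818
Now evaluate at x=23, y=25:
z = k × 23 / 25 = (90 × 23) / (11 × 25) = 2070/275
≈ 7.5273

7.5273


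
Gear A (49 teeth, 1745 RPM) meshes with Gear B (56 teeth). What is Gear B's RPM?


Gear ratio = 49:56 = 7:8
RPM_B = RPM_A × (teeth_A / teeth_B)
= 1745 × (49/56)
= 1526.9 RPM

1526.9 RPM


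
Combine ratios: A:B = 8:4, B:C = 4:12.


Match B: multiply A:B by 4 → 32:16
Multiply B:C by 4 → 16:48
Combined: 32:16:48
GCD = 16
= 2:1:3

2:1:3


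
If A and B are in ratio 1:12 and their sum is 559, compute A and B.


Let A = 1k, B = 12k.
1k + 12k = 559
13k = 559 → k = 559/13 = 43
A = 1×43 = 43, B = 12×43 = 516
= A = 43, B = 516

A = 43, B = 516


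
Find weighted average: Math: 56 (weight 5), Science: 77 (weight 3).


Numerator = 56×5 + 77×3
= 280 + 231
= 511
Total weight = 8
Weighted avg = 511/8
= 63.88

63.88


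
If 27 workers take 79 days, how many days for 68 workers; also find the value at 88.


Inverse proportion: x × y = constant
k = 27 × 79 = 2133
At x=68: k/68 = 31.37
At x=88: k/88 = 24.24
= 31.37 and 24.24

31.37 and 24.24


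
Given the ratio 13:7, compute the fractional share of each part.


Total parts = 13 + 7 = 20
First part: 13/20 = 13/20
Second part: 7/20 = 7/20
= 13/20 and 7/20

13/20 and 7/20


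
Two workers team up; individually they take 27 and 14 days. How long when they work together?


Rate of A = 1/27 per day
Rate of B = 1/14 per day
Combined rate = 1/27 + 1/14 = 41/378 ≈ 0.1085 per day
Days = 1 / combined rate = 378/41
≈ 9.22 days

9.22 days


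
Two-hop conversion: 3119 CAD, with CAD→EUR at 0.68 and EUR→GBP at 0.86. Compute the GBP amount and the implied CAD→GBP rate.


Step 1: 3119 CAD × 0.68 = 2120.92 EUR
Step 2: 2120.92 EUR × 0.86 = 1823.99 GBP
Implied rate CAD→GBP = 0.68 × 0.86 = 0.5848
= 1823.99 GBP; implied rate 0.5848 GBP/CAD

1823.99 GBP; implied rate 0.5848 GBP/CAD


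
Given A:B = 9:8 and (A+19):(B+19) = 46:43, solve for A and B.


Let A = 9k, B = 8k.
(9k + 19) / (8k + 19) = 46/43
Cross-multiply: 43(9k + 19) = 46(8k + 19)
387k + 817 = 368k + 874
387k - 368k = 874 - 817
19k = 57
k = 57/19 = 3
A = 9×3 = 27, B = 8×3 = 24
= A = 27, B = 24

A = 27, B = 24


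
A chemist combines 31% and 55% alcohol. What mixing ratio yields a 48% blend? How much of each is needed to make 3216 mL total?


Let x parts of 31% mix with y parts of 55%.
31x + 55y = 48(x + y)
31x + 55y = 48x + 48y
x(31 - 48) = y(48 - 55)
x/y = (55 - 48)/(48 - 31) = 7/17
Simplify: 7:17
Total parts = 24; one part = 3216/24 = 134.00 mL
31% solution: 7×134.00 = 938.00 mL
55% solution: 17×134.00 = 2278.00 mL
= ratio 7:17; 938.00 mL and 2278.00 mL

ratio 7:17; 938.00 mL and 2278.00 mL


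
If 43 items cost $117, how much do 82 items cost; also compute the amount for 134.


Direct proportion: y/x = constant
k = 117/43 ≈ 2.7209
y at x=82: k × 82 = 117 × 82 / 43 = 9594/43 ≈ 223.12
y at x=134: k × 134 = 117 × 134 / 43 = 15678/43 ≈ 364.60
= 223.12 and 364.60

223.12 and 364.60


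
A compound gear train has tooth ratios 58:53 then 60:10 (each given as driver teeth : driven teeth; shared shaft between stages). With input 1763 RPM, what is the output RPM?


Stage 1: RPM_B = RPM_A × t_A/t_B = 1763 × 58/53 = 102254/53 ≈ 1929.32
B and C share a shaft → RPM_C = RPM_B
Stage 2: RPM_D = RPM_C × t_C/t_D = RPM_A × (t_A×t_C)/(t_B×t_D)
Overall ratio = (58×60)/(53×10) = 3480/530
RPM_D = 1763 × 3480/530 = 6135240/530
≈ 11575.92 RPM

11575.92 RPM


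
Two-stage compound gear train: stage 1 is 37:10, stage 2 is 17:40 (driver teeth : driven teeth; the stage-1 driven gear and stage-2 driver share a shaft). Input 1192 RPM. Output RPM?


Stage 1: RPM_B = RPM_A × t_A/t_B = 1192 × 37/10 = 44104/10 = 4410.40
B and C share a shaft → RPM_C = RPM_B
Stage 2: RPM_D = RPM_C × t_C/t_D = RPM_A × (t_A×t_C)/(t_B×t_D)
Overall ratio = (37×17)/(10×40) = 629/400
RPM_D = 1192 × 629/400 = 749768/400
= 1874.42 RPM

1874.42 RPM


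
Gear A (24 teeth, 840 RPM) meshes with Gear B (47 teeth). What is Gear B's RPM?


Gear ratio = 24:47 = 24:47
RPM_B = RPM_A × (teeth_A / teeth_B)
= 840 × (24/47)
= 428.9 RPM

428.9 RPM


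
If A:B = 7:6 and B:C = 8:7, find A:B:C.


Match B: multiply A:B by 8 → 56:48
Multiply B:C by 6 → 48:42
Combined: 56:48:42
GCD = 2
= 28:24:21

28:24:21


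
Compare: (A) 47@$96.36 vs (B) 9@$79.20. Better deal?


Deal A: $96.36/47 = $2.0502/unit
Deal B: $79.20/9 = $8.8000/unit
A is cheaper per unit
= Deal A

Deal A


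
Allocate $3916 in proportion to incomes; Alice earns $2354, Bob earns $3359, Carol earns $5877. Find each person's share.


Total income = 2354 + 3359 + 5877 = $11590
Alice: $3916 × 2354/11590 = $795.36
Bob: $3916 × 3359/11590 = $1134.93
Carol: $3916 × 5877/11590 = $1985.71
= Alice: $795.36, Bob: $1134.93, Carol: $1985.71

Alice: $795.36, Bob: $1134.93, Carol: $1985.71


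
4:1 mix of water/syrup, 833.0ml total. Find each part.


Total parts = 4 + 1 = 5
water: 833.0 × 4/5 = 666.4ml
syrup: 833.0 × 1/5 = 166.6ml
= 666.4ml and 166.6ml

666.4ml and 166.6ml


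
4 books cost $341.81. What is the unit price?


Unit rate = total / quantity
= 341.81 / 4
= $85.45 per unit

$85.45 per unit


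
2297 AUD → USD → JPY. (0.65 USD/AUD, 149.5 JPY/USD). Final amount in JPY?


Step 1: 2297 AUD × 0.65 = 1493.05 USD
Step 2: 1493.05 USD × 149.5 = 223210.98 JPY
Implied rate AUD→JPY = 0.65 × 149.5 = 97.1750
= 223210.98 JPY

223210.98 JPY


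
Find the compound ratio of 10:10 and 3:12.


Compound ratio = (10×3) : (10×12)
= 30:120
GCD = 30
= 1:4

1:4


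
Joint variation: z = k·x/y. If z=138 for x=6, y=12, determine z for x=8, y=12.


z = k·x/y
Solve for k using the known point: k = z·y/x = 138×12/6 = 1656/6 = 276.0000
Now evaluate at x=8, y=12:
z = k × 8 / 12 = (1656 × 8) / (6 × 12) = 13248/72
= 184.0000

184.0000


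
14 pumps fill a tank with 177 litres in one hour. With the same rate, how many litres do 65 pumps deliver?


Direct proportion: y/x = constant
k = 177/14 ≈ 12.6429
y₂ = k × 65 = 177 × 65 / 14 = 11505/14
≈ 821.79

821.79


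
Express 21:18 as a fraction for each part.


Total parts = 21 + 18 = 39
First part: 21/39 = 7/13
Second part: 18/39 = 6/13
= 7/13 and 6/13

7/13 and 6/13


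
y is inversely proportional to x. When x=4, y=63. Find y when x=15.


Inverse proportion: x × y = constant
k = 4 × 63 = 252
y₂ = k / 15 = 252 / 15
= 16.80

16.80


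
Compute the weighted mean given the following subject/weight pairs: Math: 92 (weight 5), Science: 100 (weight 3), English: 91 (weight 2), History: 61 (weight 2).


Numerator = 92×5 + 100×3 + 91×2 + 61×2
= 460 + 300 + 182 + 122
= 1064
Total weight = 12
Weighted avg = 1064/12
= 88.67

88.67


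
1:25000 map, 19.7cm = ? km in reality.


Real distance = map distance × scale
= 19.7cm × 25000
= 492500 cm = 4925.0 m
= 4.925 km

4.925 km


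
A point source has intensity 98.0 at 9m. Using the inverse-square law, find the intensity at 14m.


I₁d₁² = I₂d₂²
I₂ = I₁ × (d₁/d₂)²
= 98.0 × (9/14)²
= 98.0 × 81/196
= 7938/196
= 40.5000

40.5000


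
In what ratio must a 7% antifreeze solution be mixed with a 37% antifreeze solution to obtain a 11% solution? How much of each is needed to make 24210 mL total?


Let x parts of 7% mix with y parts of 37%.
7x + 37y = 11(x + y)
7x + 37y = 11x + 11y
x(7 - 11) = y(11 - 37)
x/y = (37 - 11)/(11 - 7) = 26/4
Simplify: 13:2
Total parts = 15; one part = 24210/15 = 1614.00 mL
7% solution: 13×1614.00 = 20982.00 mL
37% solution: 2×1614.00 = 3228.00 mL
= ratio 13:2; 20982.00 mL and 3228.00 mL

ratio 13:2; 20982.00 mL and 3228.00 mL


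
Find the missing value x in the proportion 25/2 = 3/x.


Cross multiply: 25 × x = 2 × 3
25x = 6
x = 6 / 25
= 0.24

0.24


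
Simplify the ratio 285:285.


GCD(285, 285) = 285
285/285 : 285/285
= 1:1

1:1


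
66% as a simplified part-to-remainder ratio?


66% means 66 parts out of 100; remainder = 34
Part : remainder = 66:34
GCD = 2
= 33:17

33:17


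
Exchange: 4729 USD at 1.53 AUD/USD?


Amount × rate = 4729 × 1.53
= 7235.37 AUD

7235.37 AUD


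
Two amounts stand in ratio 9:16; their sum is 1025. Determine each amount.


Let A = 9k, B = 16k.
9k + 16k = 1025
25k = 1025 → k = 1025/25 = 41
A = 9×41 = 369, B = 16×41 = 656
= A = 369, B = 656

A = 369, B = 656


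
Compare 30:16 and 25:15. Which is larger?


30/16 = 1.8750
25/15 = 1.6667
1.8750 > 1.6667, so 30:16 is greater
= 30:16

30:16


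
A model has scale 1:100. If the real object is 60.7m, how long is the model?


Model size = real / scale
= 60.7 / 100
= 0.6070 m

0.6070 m


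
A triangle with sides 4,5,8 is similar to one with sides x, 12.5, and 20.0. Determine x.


Scale factor = 12.5/5 = 2.5
Missing side = 4 × 2.5
= 10.0

10.0
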